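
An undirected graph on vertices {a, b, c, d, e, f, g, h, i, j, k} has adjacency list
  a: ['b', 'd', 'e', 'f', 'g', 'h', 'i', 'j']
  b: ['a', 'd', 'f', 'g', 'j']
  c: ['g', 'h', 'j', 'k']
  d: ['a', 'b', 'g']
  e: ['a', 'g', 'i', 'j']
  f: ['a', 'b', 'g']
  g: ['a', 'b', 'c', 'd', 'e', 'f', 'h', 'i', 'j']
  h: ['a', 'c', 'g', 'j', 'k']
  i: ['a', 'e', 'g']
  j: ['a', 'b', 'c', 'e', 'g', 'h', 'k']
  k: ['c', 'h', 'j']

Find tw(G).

3

A width-3 tree decomposition is:
Bags: B1 = {a, b, g, j}  B2 = {a, e, g, j}  B3 = {a, g, h, j}  B4 = {c, g, h, j}  B5 = {c, h, j, k}  B6 = {a, b, f, g}  B7 = {a, e, g, i}  B8 = {a, b, d, g}
Tree: B1–B2, B1–B3, B3–B4, B4–B5, B1–B6, B2–B7, B1–B8
The largest bag has 4 vertices, giving width 3; this decomposition certifies tw(G) ≤ 3. Conversely, {c, g, h, j} is a clique of size 4, and the vertices of any clique must share a bag in every tree decomposition; so some bag has ≥ 4 vertices and tw(G) ≥ 3. The upper and lower bounds meet at 3, so that is the treewidth.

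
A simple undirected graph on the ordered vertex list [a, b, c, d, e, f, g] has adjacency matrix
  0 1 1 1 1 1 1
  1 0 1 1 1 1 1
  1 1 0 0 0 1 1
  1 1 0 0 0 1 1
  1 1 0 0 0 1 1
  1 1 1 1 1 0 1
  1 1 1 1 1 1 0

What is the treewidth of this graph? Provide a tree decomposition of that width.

Treewidth 4.
Bags: B1 = {a, b, d, f, g}  B2 = {a, b, e, f, g}  B3 = {a, b, c, f, g}
Tree: B1–B2, B1–B3

Every bag has size at most 5, so the width is 5 − 1 = 4 and tw(G) ≤ 4. On the other hand G contains the 5-clique {a, b, d, f, g}. A clique must lie in a single bag of any decomposition, so no decomposition can have width below 4. Therefore the treewidth is 4.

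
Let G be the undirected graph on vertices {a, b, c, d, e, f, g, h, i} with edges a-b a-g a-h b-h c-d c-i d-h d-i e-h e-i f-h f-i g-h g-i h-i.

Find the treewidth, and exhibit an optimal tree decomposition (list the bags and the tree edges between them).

Each bag holds 3 vertices, so the decomposition has width 2, which upper-bounds the treewidth. Conversely, {a, g, h} is a clique of size 3, and the vertices of any clique must share a bag in every tree decomposition; so some bag has ≥ 3 vertices and tw(G) ≥ 2. Hence tw(G) = 2 exactly.

Treewidth 2.
One such decomposition:
Bags: B1 = {d, h, i}  B2 = {c, d, i}  B3 = {f, h, i}  B4 = {e, h, i}  B5 = {g, h, i}  B6 = {a, g, h}  B7 = {a, b, h}
Tree: B1–B2, B1–B3, B1–B4, B1–B5, B5–B6, B6–B7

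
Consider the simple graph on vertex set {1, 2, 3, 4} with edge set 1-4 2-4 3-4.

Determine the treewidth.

1

A width-1 tree decomposition is:
Bags: B1 = {3, 4}  B2 = {1, 4}  B3 = {2, 4}
Tree: B1–B2, B2–B3
Every bag has size at most 2, so the width is 2 − 1 = 1 and tw(G) ≤ 1. Since G has at least one edge (e.g. 4–3), it is not an edgeless graph, so tw(G) ≥ 1. Therefore the treewidth is 1.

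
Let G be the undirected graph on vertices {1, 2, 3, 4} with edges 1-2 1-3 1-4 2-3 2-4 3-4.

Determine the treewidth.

A width-3 tree decomposition is:
Bags: B1 = {1, 2, 3, 4}
Tree: (single bag)
With just one bag of size 4, the width is 4 − 1 = 3, so tw(G) ≤ 3. On the other hand G contains the 4-clique {1, 2, 3, 4}. A clique must lie in a single bag of any decomposition, so no decomposition can have width below 3. Combining the bounds, tw(G) = 3.

3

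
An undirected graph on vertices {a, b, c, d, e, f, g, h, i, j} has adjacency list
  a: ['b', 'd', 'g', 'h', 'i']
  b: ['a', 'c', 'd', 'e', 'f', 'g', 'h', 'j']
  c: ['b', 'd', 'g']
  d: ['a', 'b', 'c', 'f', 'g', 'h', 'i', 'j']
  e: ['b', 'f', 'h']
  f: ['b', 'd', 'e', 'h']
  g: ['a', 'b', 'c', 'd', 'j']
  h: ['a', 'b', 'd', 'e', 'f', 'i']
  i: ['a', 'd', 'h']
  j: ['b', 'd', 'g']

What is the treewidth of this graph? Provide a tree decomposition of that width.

Every bag has size at most 4, so the width is 4 − 1 = 3 and tw(G) ≤ 3. Conversely, {b, d, g, j} is a clique of size 4, and the vertices of any clique must share a bag in every tree decomposition; so some bag has ≥ 4 vertices and tw(G) ≥ 3. Hence tw(G) = 3 exactly.

Treewidth 3.
One optimal decomposition is:
Bags: B1 = {a, b, d, h}  B2 = {b, d, f, h}  B3 = {b, e, f, h}  B4 = {a, b, d, g}  B5 = {b, c, d, g}  B6 = {a, d, h, i}  B7 = {b, d, g, j}
Tree: B1–B2, B2–B3, B1–B4, B4–B5, B1–B6, B4–B7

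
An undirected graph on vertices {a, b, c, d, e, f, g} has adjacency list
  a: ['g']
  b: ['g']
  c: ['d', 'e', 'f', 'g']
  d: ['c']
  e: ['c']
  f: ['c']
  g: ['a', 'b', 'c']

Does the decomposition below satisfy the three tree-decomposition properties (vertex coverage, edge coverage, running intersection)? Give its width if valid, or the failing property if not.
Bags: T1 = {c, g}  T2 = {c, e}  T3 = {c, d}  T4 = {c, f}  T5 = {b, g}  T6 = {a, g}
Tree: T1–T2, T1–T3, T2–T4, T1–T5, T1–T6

Checking the three conditions: (i) the bags cover all of {a, b, c, d, e, f, g}; (ii) for each edge, some bag contains both endpoints; (iii) the bags containing any fixed vertex form a subtree. All hold, so the decomposition is valid with width 2 − 1 = 1.

Yes; width 1.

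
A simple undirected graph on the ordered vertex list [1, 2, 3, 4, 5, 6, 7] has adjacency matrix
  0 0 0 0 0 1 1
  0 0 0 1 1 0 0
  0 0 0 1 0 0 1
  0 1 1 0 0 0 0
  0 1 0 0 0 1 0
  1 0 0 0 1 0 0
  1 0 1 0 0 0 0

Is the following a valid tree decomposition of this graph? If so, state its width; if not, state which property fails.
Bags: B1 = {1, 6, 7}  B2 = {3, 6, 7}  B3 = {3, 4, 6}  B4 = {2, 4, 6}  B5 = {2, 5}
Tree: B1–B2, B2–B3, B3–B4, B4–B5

No — edge (6,5) lies in no bag.

A tree decomposition must satisfy three properties: every vertex lies in some bag; for every edge, both endpoints lie together in some bag; and for every vertex, the bags containing it form a connected subtree. Here edge (6,5) lies in no bag, so the decomposition is invalid.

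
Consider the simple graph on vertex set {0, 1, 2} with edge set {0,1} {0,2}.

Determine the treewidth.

1

A width-1 tree decomposition is:
Bags: B1 = {0, 2}  B2 = {0, 1}
Tree: B1–B2
The largest bag has 2 vertices, giving width 1; this decomposition certifies tw(G) ≤ 1. Any graph with an edge has treewidth ≥ 1, and G has the edge 2–0. Combining the bounds, tw(G) = 1.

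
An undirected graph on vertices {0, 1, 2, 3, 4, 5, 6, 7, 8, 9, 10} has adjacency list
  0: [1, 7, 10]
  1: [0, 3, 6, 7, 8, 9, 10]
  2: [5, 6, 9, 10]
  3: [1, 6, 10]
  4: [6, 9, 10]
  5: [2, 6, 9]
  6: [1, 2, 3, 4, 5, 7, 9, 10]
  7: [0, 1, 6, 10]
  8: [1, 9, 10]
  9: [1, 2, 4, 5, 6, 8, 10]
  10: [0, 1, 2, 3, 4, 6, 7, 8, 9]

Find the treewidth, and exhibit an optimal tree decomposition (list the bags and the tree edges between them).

The largest bag has 4 vertices, giving width 3; this decomposition certifies tw(G) ≤ 3. For the lower bound, the 4 vertices {0, 1, 7, 10} are pairwise adjacent, and any tree decomposition puts a clique entirely inside one bag — forcing width ≥ 3. Therefore the treewidth is 3.

Treewidth 3.
One such decomposition:
Bags: B1 = {2, 6, 9, 10}  B2 = {1, 6, 9, 10}  B3 = {2, 5, 6, 9}  B4 = {1, 8, 9, 10}  B5 = {1, 3, 6, 10}  B6 = {4, 6, 9, 10}  B7 = {1, 6, 7, 10}  B8 = {0, 1, 7, 10}
Tree: B1–B2, B1–B3, B2–B4, B2–B5, B1–B6, B2–B7, B7–B8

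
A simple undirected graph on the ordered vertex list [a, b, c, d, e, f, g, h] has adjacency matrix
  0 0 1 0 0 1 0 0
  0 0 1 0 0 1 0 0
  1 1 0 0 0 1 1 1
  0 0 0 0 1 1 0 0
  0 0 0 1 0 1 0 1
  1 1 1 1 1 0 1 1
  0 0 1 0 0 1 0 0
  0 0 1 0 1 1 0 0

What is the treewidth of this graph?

A width-2 tree decomposition is:
Bags: B1 = {c, f, h}  B2 = {c, f, g}  B3 = {e, f, h}  B4 = {b, c, f}  B5 = {d, e, f}  B6 = {a, c, f}
Tree: B1–B2, B1–B3, B1–B4, B3–B5, B4–B6
Each bag holds 3 vertices, so the decomposition has width 2, which upper-bounds the treewidth. On the other hand G contains the 3-clique {d, e, f}. A clique must lie in a single bag of any decomposition, so no decomposition can have width below 2. Combining the bounds, tw(G) = 2.

2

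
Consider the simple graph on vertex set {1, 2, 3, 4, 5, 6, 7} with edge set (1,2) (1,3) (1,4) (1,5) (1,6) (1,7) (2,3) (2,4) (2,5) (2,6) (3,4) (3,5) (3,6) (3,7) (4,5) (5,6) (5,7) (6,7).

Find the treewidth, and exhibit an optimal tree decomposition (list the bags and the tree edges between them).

Every bag has size at most 5, so the width is 5 − 1 = 4 and tw(G) ≤ 4. For the lower bound, the 5 vertices {1, 2, 3, 4, 5} are pairwise adjacent, and any tree decomposition puts a clique entirely inside one bag — forcing width ≥ 4. Combining the bounds, tw(G) = 4.

Treewidth 4.
One such decomposition:
Bags: B1 = {1, 3, 5, 6, 7}  B2 = {1, 2, 3, 5, 6}  B3 = {1, 2, 3, 4, 5}
Tree: B1–B2, B2–B3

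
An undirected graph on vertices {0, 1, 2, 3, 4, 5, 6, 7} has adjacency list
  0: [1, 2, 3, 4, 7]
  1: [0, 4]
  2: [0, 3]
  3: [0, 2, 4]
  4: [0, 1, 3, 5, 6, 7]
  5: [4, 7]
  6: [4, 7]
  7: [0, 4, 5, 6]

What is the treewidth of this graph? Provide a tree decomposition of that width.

Treewidth 2.
One optimal decomposition is:
Bags: B1 = {0, 3, 4}  B2 = {0, 4, 7}  B3 = {4, 6, 7}  B4 = {0, 1, 4}  B5 = {0, 2, 3}  B6 = {4, 5, 7}
Tree: B1–B2, B2–B3, B1–B4, B1–B5, B2–B6

Every bag has size at most 3, so the width is 3 − 1 = 2 and tw(G) ≤ 2. For the lower bound, the 3 vertices {0, 2, 3} are pairwise adjacent, and any tree decomposition puts a clique entirely inside one bag — forcing width ≥ 2. Combining the bounds, tw(G) = 2.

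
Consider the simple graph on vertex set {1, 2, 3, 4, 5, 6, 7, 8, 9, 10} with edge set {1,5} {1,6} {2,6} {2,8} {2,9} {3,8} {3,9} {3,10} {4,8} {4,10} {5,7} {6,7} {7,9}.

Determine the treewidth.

2

A width-2 tree decomposition is:
Bags: B1 = {3, 4, 10}  B2 = {3, 4, 8}  B3 = {3, 8, 9}  B4 = {2, 8, 9}  B5 = {2, 7, 9}  B6 = {2, 6, 7}  B7 = {5, 6, 7}  B8 = {1, 5, 6}
Tree: B1–B2, B2–B3, B3–B4, B4–B5, B5–B6, B6–B7, B7–B8
The largest bag has 3 vertices, giving width 2; this decomposition certifies tw(G) ≤ 2. Since 10–4–8–3–10 is a cycle in G, G is not acyclic. Forests are exactly the graphs of treewidth ≤ 1, so tw(G) ≥ 2. Hence tw(G) = 2 exactly.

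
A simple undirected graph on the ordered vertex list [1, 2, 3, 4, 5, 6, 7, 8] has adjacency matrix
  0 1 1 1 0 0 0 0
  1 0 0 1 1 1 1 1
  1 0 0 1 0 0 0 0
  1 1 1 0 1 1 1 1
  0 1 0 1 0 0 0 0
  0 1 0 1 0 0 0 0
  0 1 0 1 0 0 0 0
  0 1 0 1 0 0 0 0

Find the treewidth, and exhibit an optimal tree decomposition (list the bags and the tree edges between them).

Treewidth 2.
Bags: B1 = {2, 4, 8}  B2 = {1, 2, 4}  B3 = {1, 3, 4}  B4 = {2, 4, 5}  B5 = {2, 4, 7}  B6 = {2, 4, 6}
Tree: B1–B2, B2–B3, B2–B4, B1–B5, B5–B6

Every bag has size at most 3, so the width is 3 − 1 = 2 and tw(G) ≤ 2. Conversely, {1, 2, 4} is a clique of size 3, and the vertices of any clique must share a bag in every tree decomposition; so some bag has ≥ 3 vertices and tw(G) ≥ 2. Combining the bounds, tw(G) = 2.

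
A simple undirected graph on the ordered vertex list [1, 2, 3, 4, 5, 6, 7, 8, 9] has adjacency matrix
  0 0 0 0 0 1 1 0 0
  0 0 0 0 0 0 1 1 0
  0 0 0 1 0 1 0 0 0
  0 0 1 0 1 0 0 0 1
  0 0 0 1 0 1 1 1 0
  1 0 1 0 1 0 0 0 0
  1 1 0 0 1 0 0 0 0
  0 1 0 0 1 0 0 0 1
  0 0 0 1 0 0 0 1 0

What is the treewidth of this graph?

3

A width-3 tree decomposition is:
Bags: B1 = {1, 3, 4, 6}  B2 = {1, 4, 5, 6}  B3 = {1, 4, 5, 7}  B4 = {4, 5, 7, 9}  B5 = {5, 7, 8, 9}  B6 = {2, 7, 8, 9}
Tree: B1–B2, B2–B3, B3–B4, B4–B5, B5–B6
Each bag holds 4 vertices, so the decomposition has width 3, which upper-bounds the treewidth. For the lower bound: the 4 vertex sets {1,3,6}, {4}, {5}, {2,7,8,9} are disjoint, each induces a connected subgraph, and every pair is joined by at least one edge of G. Contracting each set to a single vertex therefore yields K_{4} as a minor, and since treewidth is minor-monotone, tw(G) ≥ tw(K_{4}) = 3. Combining the bounds, tw(G) = 3.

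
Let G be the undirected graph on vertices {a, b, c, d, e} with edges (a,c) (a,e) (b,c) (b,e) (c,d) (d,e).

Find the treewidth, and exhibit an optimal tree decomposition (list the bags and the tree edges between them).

Treewidth 2.
One optimal decomposition is:
Bags: B1 = {b, c, e}  B2 = {c, d, e}  B3 = {a, c, e}
Tree: B1–B2, B2–B3

The largest bag has 3 vertices, giving width 2; this decomposition certifies tw(G) ≤ 2. For the lower bound, G contains the cycle c–b–e–d–c, so G is not a forest; only forests have treewidth ≤ 1, hence tw(G) ≥ 2. Therefore the treewidth is 2.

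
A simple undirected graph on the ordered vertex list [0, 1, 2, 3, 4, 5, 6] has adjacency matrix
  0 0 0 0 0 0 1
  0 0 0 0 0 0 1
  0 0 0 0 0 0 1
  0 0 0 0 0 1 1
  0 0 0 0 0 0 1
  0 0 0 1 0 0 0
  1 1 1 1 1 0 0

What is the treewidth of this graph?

1

A width-1 tree decomposition is:
Bags: B1 = {2, 6}  B2 = {3, 6}  B3 = {1, 6}  B4 = {0, 6}  B5 = {4, 6}  B6 = {3, 5}
Tree: B1–B2, B2–B3, B3–B4, B1–B5, B2–B6
Every bag has size at most 2, so the width is 2 − 1 = 1 and tw(G) ≤ 1. G has an edge, so its treewidth is at least 1. Combining the bounds, tw(G) = 1.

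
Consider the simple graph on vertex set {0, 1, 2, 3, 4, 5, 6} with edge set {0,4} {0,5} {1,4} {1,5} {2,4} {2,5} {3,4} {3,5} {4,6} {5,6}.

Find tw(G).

2

A width-2 tree decomposition is:
Bags: B1 = {4, 5, 6}  B2 = {0, 4, 5}  B3 = {1, 4, 5}  B4 = {2, 4, 5}  B5 = {3, 4, 5}
Tree: B1–B2, B2–B3, B3–B4, B4–B5
The largest bag has 3 vertices, giving width 2; this decomposition certifies tw(G) ≤ 2. The edges 5–6–4–0–5 form a cycle, so G is not a tree and its treewidth is at least 2. The upper and lower bounds meet at 2, so that is the treewidth.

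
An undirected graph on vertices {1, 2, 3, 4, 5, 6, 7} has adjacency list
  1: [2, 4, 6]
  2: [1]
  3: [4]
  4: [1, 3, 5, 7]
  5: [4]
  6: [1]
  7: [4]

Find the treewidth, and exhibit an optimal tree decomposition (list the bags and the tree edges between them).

Treewidth 1.
Bags: B1 = {3, 4}  B2 = {4, 7}  B3 = {1, 4}  B4 = {1, 6}  B5 = {4, 5}  B6 = {1, 2}
Tree: B1–B2, B1–B3, B3–B4, B2–B5, B4–B6

Each bag holds 2 vertices, so the decomposition has width 1, which upper-bounds the treewidth. Any graph with an edge has treewidth ≥ 1, and G has the edge 3–4. Hence tw(G) = 1 exactly.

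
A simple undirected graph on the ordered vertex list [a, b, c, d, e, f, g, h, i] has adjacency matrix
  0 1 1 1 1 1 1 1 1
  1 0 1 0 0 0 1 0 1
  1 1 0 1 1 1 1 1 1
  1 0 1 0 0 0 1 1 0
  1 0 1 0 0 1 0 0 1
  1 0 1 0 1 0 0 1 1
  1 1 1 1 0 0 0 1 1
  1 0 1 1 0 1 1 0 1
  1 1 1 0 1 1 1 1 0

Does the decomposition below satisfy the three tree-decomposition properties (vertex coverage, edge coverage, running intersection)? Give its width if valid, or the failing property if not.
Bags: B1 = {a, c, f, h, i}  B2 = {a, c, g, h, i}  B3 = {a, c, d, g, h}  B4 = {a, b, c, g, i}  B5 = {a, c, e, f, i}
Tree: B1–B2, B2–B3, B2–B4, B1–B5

Every vertex of G appears in some bag (union = {a, b, c, d, e, f, g, h, i}); every edge is covered by a bag; and for each vertex v the set of bags containing v is connected in the bag tree. The decomposition is therefore valid. The largest bag has 5 vertices, so the width is 4.

Yes; width 4.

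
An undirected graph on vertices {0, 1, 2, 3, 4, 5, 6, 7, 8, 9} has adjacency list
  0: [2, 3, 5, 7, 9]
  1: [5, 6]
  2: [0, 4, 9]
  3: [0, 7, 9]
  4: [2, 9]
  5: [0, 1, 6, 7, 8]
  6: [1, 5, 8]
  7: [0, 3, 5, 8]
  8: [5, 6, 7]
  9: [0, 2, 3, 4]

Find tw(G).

A width-2 tree decomposition is:
Bags: B1 = {0, 3, 7}  B2 = {0, 3, 9}  B3 = {0, 2, 9}  B4 = {0, 5, 7}  B5 = {5, 7, 8}  B6 = {5, 6, 8}  B7 = {2, 4, 9}  B8 = {1, 5, 6}
Tree: B1–B2, B2–B3, B1–B4, B4–B5, B5–B6, B3–B7, B6–B8
The largest bag has 3 vertices, giving width 2; this decomposition certifies tw(G) ≤ 2. For the lower bound, the 3 vertices {0, 2, 9} are pairwise adjacent, and any tree decomposition puts a clique entirely inside one bag — forcing width ≥ 2. The upper and lower bounds meet at 2, so that is the treewidth.

2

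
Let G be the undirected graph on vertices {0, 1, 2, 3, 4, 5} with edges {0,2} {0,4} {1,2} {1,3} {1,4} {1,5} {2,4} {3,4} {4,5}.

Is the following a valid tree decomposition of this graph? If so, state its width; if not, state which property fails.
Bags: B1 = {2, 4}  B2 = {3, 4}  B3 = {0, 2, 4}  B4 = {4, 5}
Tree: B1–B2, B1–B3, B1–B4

A tree decomposition must satisfy three properties: every vertex lies in some bag; for every edge, both endpoints lie together in some bag; and for every vertex, the bags containing it form a connected subtree. Here vertex 1 appears in no bag, so the decomposition is invalid.

No — vertex 1 appears in no bag.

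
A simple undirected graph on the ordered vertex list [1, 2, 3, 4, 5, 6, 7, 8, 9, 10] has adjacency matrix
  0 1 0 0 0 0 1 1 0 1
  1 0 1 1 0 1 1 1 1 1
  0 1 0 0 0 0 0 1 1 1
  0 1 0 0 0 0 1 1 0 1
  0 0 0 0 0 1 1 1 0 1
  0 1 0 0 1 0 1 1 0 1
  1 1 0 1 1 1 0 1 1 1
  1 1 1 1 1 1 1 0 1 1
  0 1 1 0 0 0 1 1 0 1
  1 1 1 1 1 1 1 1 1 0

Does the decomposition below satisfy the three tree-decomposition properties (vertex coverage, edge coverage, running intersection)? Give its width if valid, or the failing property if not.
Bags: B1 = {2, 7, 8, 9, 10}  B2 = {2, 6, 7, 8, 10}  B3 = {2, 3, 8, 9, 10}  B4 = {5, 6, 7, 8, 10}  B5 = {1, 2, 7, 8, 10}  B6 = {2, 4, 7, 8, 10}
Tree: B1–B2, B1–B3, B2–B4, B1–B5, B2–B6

Yes; width 4.

Checking the three conditions: (i) the bags cover all of {1, 2, 3, 4, 5, 6, 7, 8, 9, 10}; (ii) for each edge, some bag contains both endpoints; (iii) the bags containing any fixed vertex form a subtree. All hold, so the decomposition is valid with width 5 − 1 = 4.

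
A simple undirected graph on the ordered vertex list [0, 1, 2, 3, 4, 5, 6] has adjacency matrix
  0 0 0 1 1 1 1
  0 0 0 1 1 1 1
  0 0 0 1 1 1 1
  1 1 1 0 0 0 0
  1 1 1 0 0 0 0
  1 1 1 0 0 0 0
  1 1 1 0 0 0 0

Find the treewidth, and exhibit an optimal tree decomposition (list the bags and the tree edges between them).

Each bag holds 4 vertices, so the decomposition has width 3, which upper-bounds the treewidth. For the lower bound: the 4 vertex sets {2,6}, {1,5}, {0}, {3} are disjoint, each induces a connected subgraph, and every pair is joined by at least one edge of G. Contracting each set to a single vertex therefore yields K_{4} as a minor, and since treewidth is minor-monotone, tw(G) ≥ tw(K_{4}) = 3. The upper and lower bounds meet at 3, so that is the treewidth.

Treewidth 3.
Bags: B1 = {0, 1, 2, 6}  B2 = {0, 1, 2, 5}  B3 = {0, 1, 2, 3}  B4 = {0, 1, 2, 4}
Tree: B1–B2, B2–B3, B3–B4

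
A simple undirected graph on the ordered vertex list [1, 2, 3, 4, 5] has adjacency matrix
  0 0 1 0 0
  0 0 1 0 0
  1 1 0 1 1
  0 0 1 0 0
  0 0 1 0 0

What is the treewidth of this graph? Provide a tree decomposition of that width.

Each bag holds 2 vertices, so the decomposition has width 1, which upper-bounds the treewidth. Any graph with an edge has treewidth ≥ 1, and G has the edge 4–3. Therefore the treewidth is 1.

Treewidth 1.
One optimal decomposition is:
Bags: B1 = {3, 4}  B2 = {1, 3}  B3 = {2, 3}  B4 = {3, 5}
Tree: B1–B2, B2–B3, B2–B4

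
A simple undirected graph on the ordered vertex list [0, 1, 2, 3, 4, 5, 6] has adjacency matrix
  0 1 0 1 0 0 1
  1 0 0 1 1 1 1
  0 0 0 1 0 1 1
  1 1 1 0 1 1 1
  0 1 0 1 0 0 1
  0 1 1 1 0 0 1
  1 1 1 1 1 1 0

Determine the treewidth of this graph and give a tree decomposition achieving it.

Each bag holds 4 vertices, so the decomposition has width 3, which upper-bounds the treewidth. For the lower bound, the 4 vertices {0, 1, 3, 6} are pairwise adjacent, and any tree decomposition puts a clique entirely inside one bag — forcing width ≥ 3. Therefore the treewidth is 3.

Treewidth 3.
Bags: B1 = {1, 3, 5, 6}  B2 = {1, 3, 4, 6}  B3 = {0, 1, 3, 6}  B4 = {2, 3, 5, 6}
Tree: B1–B2, B2–B3, B1–B4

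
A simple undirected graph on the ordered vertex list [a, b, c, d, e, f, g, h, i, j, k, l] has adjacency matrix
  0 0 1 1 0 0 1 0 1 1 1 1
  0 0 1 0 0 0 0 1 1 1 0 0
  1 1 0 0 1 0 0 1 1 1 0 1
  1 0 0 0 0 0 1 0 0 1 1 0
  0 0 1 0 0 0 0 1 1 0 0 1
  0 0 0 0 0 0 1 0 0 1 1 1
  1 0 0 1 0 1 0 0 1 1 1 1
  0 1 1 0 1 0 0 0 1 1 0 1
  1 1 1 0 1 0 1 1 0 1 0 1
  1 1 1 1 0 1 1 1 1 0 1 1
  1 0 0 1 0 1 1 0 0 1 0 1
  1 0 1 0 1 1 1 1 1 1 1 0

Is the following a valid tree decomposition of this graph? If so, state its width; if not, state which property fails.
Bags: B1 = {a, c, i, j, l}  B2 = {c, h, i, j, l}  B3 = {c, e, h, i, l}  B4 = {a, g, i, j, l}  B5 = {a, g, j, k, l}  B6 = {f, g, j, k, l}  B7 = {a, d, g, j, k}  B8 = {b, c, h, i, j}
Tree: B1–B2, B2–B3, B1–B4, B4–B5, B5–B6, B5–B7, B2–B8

Vertex coverage: the bags together contain {a, b, c, d, e, f, g, h, i, j, k, l}, the full vertex set. Edge coverage: each edge of G has both endpoints in at least one bag. Running intersection: for every vertex, the bags containing it form a connected subtree. All three properties hold, so this is a valid tree decomposition of width max|bag| − 1 = 4, and hence tw(G) ≤ 4.

Yes; width 4.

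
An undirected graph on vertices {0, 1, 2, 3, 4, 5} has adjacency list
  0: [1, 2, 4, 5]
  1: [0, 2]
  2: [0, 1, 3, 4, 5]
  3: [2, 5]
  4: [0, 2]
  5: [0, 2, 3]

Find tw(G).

2

A width-2 tree decomposition is:
Bags: B1 = {0, 2, 4}  B2 = {0, 1, 2}  B3 = {0, 2, 5}  B4 = {2, 3, 5}
Tree: B1–B2, B1–B3, B3–B4
The largest bag has 3 vertices, giving width 2; this decomposition certifies tw(G) ≤ 2. Conversely, {0, 1, 2} is a clique of size 3, and the vertices of any clique must share a bag in every tree decomposition; so some bag has ≥ 3 vertices and tw(G) ≥ 2. Therefore the treewidth is 2.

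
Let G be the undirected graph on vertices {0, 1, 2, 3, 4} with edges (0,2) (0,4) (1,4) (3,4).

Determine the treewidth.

A width-1 tree decomposition is:
Bags: B1 = {0, 4}  B2 = {3, 4}  B3 = {1, 4}  B4 = {0, 2}
Tree: B1–B2, B2–B3, B1–B4
The largest bag has 2 vertices, giving width 1; this decomposition certifies tw(G) ≤ 1. Any graph with an edge has treewidth ≥ 1, and G has the edge 4–0. Combining the bounds, tw(G) = 1.

1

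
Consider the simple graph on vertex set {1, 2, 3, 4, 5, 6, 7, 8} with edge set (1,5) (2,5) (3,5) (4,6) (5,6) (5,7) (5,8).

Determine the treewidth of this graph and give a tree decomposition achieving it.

Each bag holds 2 vertices, so the decomposition has width 1, which upper-bounds the treewidth. Any graph with an edge has treewidth ≥ 1, and G has the edge 5–3. Combining the bounds, tw(G) = 1.

Treewidth 1.
One optimal decomposition is:
Bags: B1 = {3, 5}  B2 = {5, 8}  B3 = {5, 6}  B4 = {4, 6}  B5 = {5, 7}  B6 = {1, 5}  B7 = {2, 5}
Tree: B1–B2, B2–B3, B3–B4, B2–B5, B3–B6, B6–B7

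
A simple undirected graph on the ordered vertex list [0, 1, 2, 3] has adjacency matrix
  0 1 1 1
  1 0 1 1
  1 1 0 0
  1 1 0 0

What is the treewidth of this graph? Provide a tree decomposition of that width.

Treewidth 2.
One optimal decomposition is:
Bags: B1 = {0, 1, 3}  B2 = {0, 1, 2}
Tree: B1–B2

Each bag holds 3 vertices, so the decomposition has width 2, which upper-bounds the treewidth. Conversely, {0, 1, 2} is a clique of size 3, and the vertices of any clique must share a bag in every tree decomposition; so some bag has ≥ 3 vertices and tw(G) ≥ 2. Combining the bounds, tw(G) = 2.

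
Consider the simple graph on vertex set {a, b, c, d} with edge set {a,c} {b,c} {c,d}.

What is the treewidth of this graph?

1

A width-1 tree decomposition is:
Bags: B1 = {a, c}  B2 = {b, c}  B3 = {c, d}
Tree: B1–B2, B1–B3
Every bag has size at most 2, so the width is 2 − 1 = 1 and tw(G) ≤ 1. Since G has at least one edge (e.g. a–c), it is not an edgeless graph, so tw(G) ≥ 1. Therefore the treewidth is 1.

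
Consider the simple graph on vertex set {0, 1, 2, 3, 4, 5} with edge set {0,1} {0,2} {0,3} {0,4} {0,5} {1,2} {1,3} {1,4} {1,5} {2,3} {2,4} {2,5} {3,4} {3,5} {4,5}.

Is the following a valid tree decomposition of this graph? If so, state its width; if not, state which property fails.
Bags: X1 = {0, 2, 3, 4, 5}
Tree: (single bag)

A tree decomposition must satisfy three properties: every vertex lies in some bag; for every edge, both endpoints lie together in some bag; and for every vertex, the bags containing it form a connected subtree. Here vertex 1 appears in no bag, so the decomposition is invalid.

No — vertex 1 appears in no bag.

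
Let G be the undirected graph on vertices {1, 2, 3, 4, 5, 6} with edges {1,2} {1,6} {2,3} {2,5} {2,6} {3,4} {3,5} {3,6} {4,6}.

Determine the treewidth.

A width-2 tree decomposition is:
Bags: B1 = {2, 3, 6}  B2 = {3, 4, 6}  B3 = {2, 3, 5}  B4 = {1, 2, 6}
Tree: B1–B2, B1–B3, B1–B4
Every bag has size at most 3, so the width is 3 − 1 = 2 and tw(G) ≤ 2. Conversely, {1, 2, 6} is a clique of size 3, and the vertices of any clique must share a bag in every tree decomposition; so some bag has ≥ 3 vertices and tw(G) ≥ 2. Combining the bounds, tw(G) = 2.

2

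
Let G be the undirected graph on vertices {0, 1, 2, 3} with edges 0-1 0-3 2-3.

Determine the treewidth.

1

A width-1 tree decomposition is:
Bags: B1 = {0, 1}  B2 = {0, 3}  B3 = {2, 3}
Tree: B1–B2, B2–B3
Every bag has size at most 2, so the width is 2 − 1 = 1 and tw(G) ≤ 1. Any graph with an edge has treewidth ≥ 1, and G has the edge 1–0. Combining the bounds, tw(G) = 1.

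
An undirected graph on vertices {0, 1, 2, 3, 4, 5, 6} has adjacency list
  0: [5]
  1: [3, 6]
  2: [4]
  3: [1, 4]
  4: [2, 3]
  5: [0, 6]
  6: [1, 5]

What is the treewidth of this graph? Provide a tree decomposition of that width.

Treewidth 1.
One optimal decomposition is:
Bags: B1 = {0, 5}  B2 = {5, 6}  B3 = {1, 6}  B4 = {1, 3}  B5 = {3, 4}  B6 = {2, 4}
Tree: B1–B2, B2–B3, B3–B4, B4–B5, B5–B6

Each bag holds 2 vertices, so the decomposition has width 1, which upper-bounds the treewidth. G has an edge, so its treewidth is at least 1. The upper and lower bounds meet at 1, so that is the treewidth.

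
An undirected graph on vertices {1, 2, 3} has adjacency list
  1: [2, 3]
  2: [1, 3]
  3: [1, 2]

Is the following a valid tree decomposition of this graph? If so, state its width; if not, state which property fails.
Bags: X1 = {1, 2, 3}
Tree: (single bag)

Vertex coverage: the bags together contain {1, 2, 3}, the full vertex set. Edge coverage: each edge of G has both endpoints in at least one bag. Running intersection: for every vertex, the bags containing it form a connected subtree. All three properties hold, so this is a valid tree decomposition of width max|bag| − 1 = 2, and hence tw(G) ≤ 2.

Yes; width 2.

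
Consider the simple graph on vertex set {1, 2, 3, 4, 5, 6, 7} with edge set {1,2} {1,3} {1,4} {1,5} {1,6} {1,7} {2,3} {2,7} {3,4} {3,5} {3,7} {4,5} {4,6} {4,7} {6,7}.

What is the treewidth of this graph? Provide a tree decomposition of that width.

Treewidth 3.
One such decomposition:
Bags: B1 = {1, 2, 3, 7}  B2 = {1, 3, 4, 7}  B3 = {1, 4, 6, 7}  B4 = {1, 3, 4, 5}
Tree: B1–B2, B2–B3, B2–B4

Each bag holds 4 vertices, so the decomposition has width 3, which upper-bounds the treewidth. For the lower bound, the 4 vertices {1, 2, 3, 7} are pairwise adjacent, and any tree decomposition puts a clique entirely inside one bag — forcing width ≥ 3. Hence tw(G) = 3 exactly.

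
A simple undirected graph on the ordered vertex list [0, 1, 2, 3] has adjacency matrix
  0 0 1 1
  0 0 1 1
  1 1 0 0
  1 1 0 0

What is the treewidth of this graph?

2

A width-2 tree decomposition is:
Bags: B1 = {0, 1, 2}  B2 = {0, 1, 3}
Tree: B1–B2
Every bag has size at most 3, so the width is 3 − 1 = 2 and tw(G) ≤ 2. The edges 1–2–0–3–1 form a cycle, so G is not a tree and its treewidth is at least 2. Therefore the treewidth is 2.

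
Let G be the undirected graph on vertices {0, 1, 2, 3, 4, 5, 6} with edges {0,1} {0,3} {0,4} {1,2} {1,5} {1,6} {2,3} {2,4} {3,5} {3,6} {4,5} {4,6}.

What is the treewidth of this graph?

A width-3 tree decomposition is:
Bags: B1 = {0, 1, 3, 4}  B2 = {1, 3, 4, 5}  B3 = {1, 2, 3, 4}  B4 = {1, 3, 4, 6}
Tree: B1–B2, B2–B3, B3–B4
Every bag has size at most 4, so the width is 4 − 1 = 3 and tw(G) ≤ 3. For the lower bound: the 4 vertex sets {0,3}, {4,5}, {1}, {2} are disjoint, each induces a connected subgraph, and every pair is joined by at least one edge of G. Contracting each set to a single vertex therefore yields K_{4} as a minor, and since treewidth is minor-monotone, tw(G) ≥ tw(K_{4}) = 3. Combining the bounds, tw(G) = 3.

3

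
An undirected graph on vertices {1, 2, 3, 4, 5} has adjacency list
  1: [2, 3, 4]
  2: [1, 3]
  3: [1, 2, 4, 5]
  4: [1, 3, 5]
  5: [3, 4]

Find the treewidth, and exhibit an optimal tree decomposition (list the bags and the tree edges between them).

Every bag has size at most 3, so the width is 3 − 1 = 2 and tw(G) ≤ 2. For the lower bound, the 3 vertices {1, 2, 3} are pairwise adjacent, and any tree decomposition puts a clique entirely inside one bag — forcing width ≥ 2. The upper and lower bounds meet at 2, so that is the treewidth.

Treewidth 2.
Bags: B1 = {3, 4, 5}  B2 = {1, 3, 4}  B3 = {1, 2, 3}
Tree: B1–B2, B2–B3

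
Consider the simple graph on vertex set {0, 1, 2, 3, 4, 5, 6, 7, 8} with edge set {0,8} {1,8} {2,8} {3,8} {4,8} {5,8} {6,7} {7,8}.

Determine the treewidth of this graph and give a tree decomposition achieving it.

Every bag has size at most 2, so the width is 2 − 1 = 1 and tw(G) ≤ 1. Any graph with an edge has treewidth ≥ 1, and G has the edge 3–8. Therefore the treewidth is 1.

Treewidth 1.
One optimal decomposition is:
Bags: B1 = {3, 8}  B2 = {0, 8}  B3 = {7, 8}  B4 = {1, 8}  B5 = {5, 8}  B6 = {6, 7}  B7 = {4, 8}  B8 = {2, 8}
Tree: B1–B2, B1–B3, B3–B4, B2–B5, B3–B6, B2–B7, B5–B8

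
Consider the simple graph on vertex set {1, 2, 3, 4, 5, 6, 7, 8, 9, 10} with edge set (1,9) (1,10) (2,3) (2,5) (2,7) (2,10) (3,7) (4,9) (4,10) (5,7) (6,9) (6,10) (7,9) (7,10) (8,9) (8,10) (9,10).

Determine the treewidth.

2

A width-2 tree decomposition is:
Bags: B1 = {6, 9, 10}  B2 = {7, 9, 10}  B3 = {2, 7, 10}  B4 = {2, 5, 7}  B5 = {2, 3, 7}  B6 = {1, 9, 10}  B7 = {4, 9, 10}  B8 = {8, 9, 10}
Tree: B1–B2, B2–B3, B3–B4, B3–B5, B2–B6, B6–B7, B1–B8
The largest bag has 3 vertices, giving width 2; this decomposition certifies tw(G) ≤ 2. On the other hand G contains the 3-clique {1, 9, 10}. A clique must lie in a single bag of any decomposition, so no decomposition can have width below 2. Combining the bounds, tw(G) = 2.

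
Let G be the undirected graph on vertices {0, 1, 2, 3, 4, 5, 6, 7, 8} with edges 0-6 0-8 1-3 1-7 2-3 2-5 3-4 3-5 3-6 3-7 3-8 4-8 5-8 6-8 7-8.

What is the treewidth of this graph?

A width-2 tree decomposition is:
Bags: B1 = {3, 5, 8}  B2 = {2, 3, 5}  B3 = {3, 7, 8}  B4 = {3, 6, 8}  B5 = {1, 3, 7}  B6 = {3, 4, 8}  B7 = {0, 6, 8}
Tree: B1–B2, B1–B3, B1–B4, B3–B5, B4–B6, B4–B7
The largest bag has 3 vertices, giving width 2; this decomposition certifies tw(G) ≤ 2. Conversely, {0, 6, 8} is a clique of size 3, and the vertices of any clique must share a bag in every tree decomposition; so some bag has ≥ 3 vertices and tw(G) ≥ 2. Therefore the treewidth is 2.

2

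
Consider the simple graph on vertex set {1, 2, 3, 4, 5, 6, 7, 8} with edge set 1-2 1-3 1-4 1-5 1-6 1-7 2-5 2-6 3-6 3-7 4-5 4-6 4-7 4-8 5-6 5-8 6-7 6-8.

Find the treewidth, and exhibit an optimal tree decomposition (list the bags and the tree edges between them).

The largest bag has 4 vertices, giving width 3; this decomposition certifies tw(G) ≤ 3. On the other hand G contains the 4-clique {4, 5, 6, 8}. A clique must lie in a single bag of any decomposition, so no decomposition can have width below 3. Therefore the treewidth is 3.

Treewidth 3.
One such decomposition:
Bags: B1 = {1, 4, 5, 6}  B2 = {1, 4, 6, 7}  B3 = {1, 3, 6, 7}  B4 = {4, 5, 6, 8}  B5 = {1, 2, 5, 6}
Tree: B1–B2, B2–B3, B1–B4, B1–B5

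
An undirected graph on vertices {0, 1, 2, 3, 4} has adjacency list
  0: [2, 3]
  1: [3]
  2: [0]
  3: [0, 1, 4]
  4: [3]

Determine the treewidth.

A width-1 tree decomposition is:
Bags: B1 = {3, 4}  B2 = {0, 3}  B3 = {0, 2}  B4 = {1, 3}
Tree: B1–B2, B2–B3, B2–B4
The largest bag has 2 vertices, giving width 1; this decomposition certifies tw(G) ≤ 1. G has an edge, so its treewidth is at least 1. Therefore the treewidth is 1.

1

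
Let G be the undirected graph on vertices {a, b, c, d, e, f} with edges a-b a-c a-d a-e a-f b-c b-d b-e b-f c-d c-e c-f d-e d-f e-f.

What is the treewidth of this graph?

5

A width-5 tree decomposition is:
Bags: B1 = {a, b, c, d, e, f}
Tree: (single bag)
A single bag containing all 6 vertices is trivially a valid decomposition of width 5. On the other hand G contains the 6-clique {a, b, c, d, e, f}. A clique must lie in a single bag of any decomposition, so no decomposition can have width below 5. The upper and lower bounds meet at 5, so that is the treewidth.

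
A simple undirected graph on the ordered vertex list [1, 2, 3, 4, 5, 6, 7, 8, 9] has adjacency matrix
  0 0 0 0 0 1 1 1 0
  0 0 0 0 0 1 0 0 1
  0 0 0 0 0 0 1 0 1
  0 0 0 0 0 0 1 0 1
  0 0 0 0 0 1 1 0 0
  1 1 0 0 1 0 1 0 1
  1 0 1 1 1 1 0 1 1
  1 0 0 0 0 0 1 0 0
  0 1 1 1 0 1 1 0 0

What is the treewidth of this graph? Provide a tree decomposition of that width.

Treewidth 2.
One such decomposition:
Bags: B1 = {6, 7, 9}  B2 = {1, 6, 7}  B3 = {1, 7, 8}  B4 = {5, 6, 7}  B5 = {2, 6, 9}  B6 = {3, 7, 9}  B7 = {4, 7, 9}
Tree: B1–B2, B2–B3, B2–B4, B1–B5, B1–B6, B6–B7

Each bag holds 3 vertices, so the decomposition has width 2, which upper-bounds the treewidth. Conversely, {2, 6, 9} is a clique of size 3, and the vertices of any clique must share a bag in every tree decomposition; so some bag has ≥ 3 vertices and tw(G) ≥ 2. Therefore the treewidth is 2.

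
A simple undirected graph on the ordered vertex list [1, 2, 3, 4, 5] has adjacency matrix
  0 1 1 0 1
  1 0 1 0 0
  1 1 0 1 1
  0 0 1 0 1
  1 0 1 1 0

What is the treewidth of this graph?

2

A width-2 tree decomposition is:
Bags: B1 = {1, 3, 5}  B2 = {3, 4, 5}  B3 = {1, 2, 3}
Tree: B1–B2, B1–B3
Each bag holds 3 vertices, so the decomposition has width 2, which upper-bounds the treewidth. On the other hand G contains the 3-clique {1, 2, 3}. A clique must lie in a single bag of any decomposition, so no decomposition can have width below 2. Hence tw(G) = 2 exactly.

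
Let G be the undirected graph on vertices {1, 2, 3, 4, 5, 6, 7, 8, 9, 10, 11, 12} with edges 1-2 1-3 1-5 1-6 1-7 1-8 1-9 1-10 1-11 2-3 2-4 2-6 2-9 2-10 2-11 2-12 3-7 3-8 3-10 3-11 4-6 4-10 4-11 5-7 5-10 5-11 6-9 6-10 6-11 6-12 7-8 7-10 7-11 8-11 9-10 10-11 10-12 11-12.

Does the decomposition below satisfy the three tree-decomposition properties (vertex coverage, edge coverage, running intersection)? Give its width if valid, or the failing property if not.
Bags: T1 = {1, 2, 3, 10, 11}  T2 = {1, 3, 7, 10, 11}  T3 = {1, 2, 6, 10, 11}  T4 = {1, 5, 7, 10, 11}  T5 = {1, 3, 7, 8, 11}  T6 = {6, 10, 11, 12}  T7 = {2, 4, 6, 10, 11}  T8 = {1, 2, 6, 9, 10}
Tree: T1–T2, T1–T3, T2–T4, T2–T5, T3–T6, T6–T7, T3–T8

A tree decomposition must satisfy three properties: every vertex lies in some bag; for every edge, both endpoints lie together in some bag; and for every vertex, the bags containing it form a connected subtree. Here edge (2,12) lies in no bag, so the decomposition is invalid.

No — edge (2,12) lies in no bag.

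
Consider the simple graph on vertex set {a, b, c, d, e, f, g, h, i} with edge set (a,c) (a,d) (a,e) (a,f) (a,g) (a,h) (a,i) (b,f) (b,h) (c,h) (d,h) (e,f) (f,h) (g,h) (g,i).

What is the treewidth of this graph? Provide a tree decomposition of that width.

Treewidth 2.
One such decomposition:
Bags: B1 = {a, g, h}  B2 = {a, c, h}  B3 = {a, f, h}  B4 = {a, e, f}  B5 = {a, g, i}  B6 = {b, f, h}  B7 = {a, d, h}
Tree: B1–B2, B2–B3, B3–B4, B1–B5, B3–B6, B2–B7

Every bag has size at most 3, so the width is 3 − 1 = 2 and tw(G) ≤ 2. Conversely, {a, e, f} is a clique of size 3, and the vertices of any clique must share a bag in every tree decomposition; so some bag has ≥ 3 vertices and tw(G) ≥ 2. Hence tw(G) = 2 exactly.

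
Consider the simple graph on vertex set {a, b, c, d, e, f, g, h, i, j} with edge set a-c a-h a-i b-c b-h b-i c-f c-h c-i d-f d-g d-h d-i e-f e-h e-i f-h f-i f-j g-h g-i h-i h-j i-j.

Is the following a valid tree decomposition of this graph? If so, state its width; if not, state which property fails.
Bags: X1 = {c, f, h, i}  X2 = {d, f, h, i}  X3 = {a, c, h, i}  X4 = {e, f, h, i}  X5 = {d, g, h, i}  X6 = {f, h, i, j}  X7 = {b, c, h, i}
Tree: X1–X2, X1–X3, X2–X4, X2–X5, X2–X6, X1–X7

Yes; width 3.

Checking the three conditions: (i) the bags cover all of {a, b, c, d, e, f, g, h, i, j}; (ii) for each edge, some bag contains both endpoints; (iii) the bags containing any fixed vertex form a subtree. All hold, so the decomposition is valid with width 4 − 1 = 3.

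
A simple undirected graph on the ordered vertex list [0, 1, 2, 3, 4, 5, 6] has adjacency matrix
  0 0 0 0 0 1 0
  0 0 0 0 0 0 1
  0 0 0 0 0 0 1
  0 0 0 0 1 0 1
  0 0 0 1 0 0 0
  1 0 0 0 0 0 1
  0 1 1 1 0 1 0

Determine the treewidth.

A width-1 tree decomposition is:
Bags: B1 = {3, 6}  B2 = {5, 6}  B3 = {1, 6}  B4 = {3, 4}  B5 = {0, 5}  B6 = {2, 6}
Tree: B1–B2, B1–B3, B1–B4, B2–B5, B1–B6
The largest bag has 2 vertices, giving width 1; this decomposition certifies tw(G) ≤ 1. Since G has at least one edge (e.g. 6–3), it is not an edgeless graph, so tw(G) ≥ 1. Hence tw(G) = 1 exactly.

1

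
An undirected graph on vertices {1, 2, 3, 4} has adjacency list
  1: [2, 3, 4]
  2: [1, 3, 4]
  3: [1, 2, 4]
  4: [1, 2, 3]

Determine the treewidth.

3

A width-3 tree decomposition is:
Bags: B1 = {1, 2, 3, 4}
Tree: (single bag)
With just one bag of size 4, the width is 4 − 1 = 3, so tw(G) ≤ 3. On the other hand G contains the 4-clique {1, 2, 3, 4}. A clique must lie in a single bag of any decomposition, so no decomposition can have width below 3. Combining the bounds, tw(G) = 3.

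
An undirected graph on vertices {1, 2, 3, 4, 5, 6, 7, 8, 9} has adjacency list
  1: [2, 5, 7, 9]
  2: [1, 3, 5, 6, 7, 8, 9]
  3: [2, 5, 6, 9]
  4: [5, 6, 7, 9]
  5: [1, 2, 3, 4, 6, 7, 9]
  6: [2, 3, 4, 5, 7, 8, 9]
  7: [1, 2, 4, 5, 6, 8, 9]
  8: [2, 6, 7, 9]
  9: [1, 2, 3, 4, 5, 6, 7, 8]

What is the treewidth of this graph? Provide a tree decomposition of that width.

Each bag holds 5 vertices, so the decomposition has width 4, which upper-bounds the treewidth. On the other hand G contains the 5-clique {2, 6, 7, 8, 9}. A clique must lie in a single bag of any decomposition, so no decomposition can have width below 4. The upper and lower bounds meet at 4, so that is the treewidth.

Treewidth 4.
One such decomposition:
Bags: B1 = {1, 2, 5, 7, 9}  B2 = {2, 5, 6, 7, 9}  B3 = {2, 3, 5, 6, 9}  B4 = {4, 5, 6, 7, 9}  B5 = {2, 6, 7, 8, 9}
Tree: B1–B2, B2–B3, B2–B4, B2–B5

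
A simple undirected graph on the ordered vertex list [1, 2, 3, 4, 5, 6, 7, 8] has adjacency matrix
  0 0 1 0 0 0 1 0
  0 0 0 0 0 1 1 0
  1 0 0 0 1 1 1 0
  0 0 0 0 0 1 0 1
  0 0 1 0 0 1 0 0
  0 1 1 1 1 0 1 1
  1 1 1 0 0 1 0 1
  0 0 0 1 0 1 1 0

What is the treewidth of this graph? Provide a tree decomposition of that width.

Treewidth 2.
One such decomposition:
Bags: B1 = {2, 6, 7}  B2 = {3, 6, 7}  B3 = {3, 5, 6}  B4 = {1, 3, 7}  B5 = {6, 7, 8}  B6 = {4, 6, 8}
Tree: B1–B2, B2–B3, B2–B4, B2–B5, B5–B6

The largest bag has 3 vertices, giving width 2; this decomposition certifies tw(G) ≤ 2. For the lower bound, the 3 vertices {1, 3, 7} are pairwise adjacent, and any tree decomposition puts a clique entirely inside one bag — forcing width ≥ 2. Therefore the treewidth is 2.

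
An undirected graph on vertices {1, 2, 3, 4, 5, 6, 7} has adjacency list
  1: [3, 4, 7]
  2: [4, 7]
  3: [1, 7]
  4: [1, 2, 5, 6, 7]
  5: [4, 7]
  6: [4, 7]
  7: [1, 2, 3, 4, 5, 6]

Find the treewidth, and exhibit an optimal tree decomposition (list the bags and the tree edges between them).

The largest bag has 3 vertices, giving width 2; this decomposition certifies tw(G) ≤ 2. For the lower bound, the 3 vertices {1, 3, 7} are pairwise adjacent, and any tree decomposition puts a clique entirely inside one bag — forcing width ≥ 2. The upper and lower bounds meet at 2, so that is the treewidth.

Treewidth 2.
Bags: B1 = {2, 4, 7}  B2 = {4, 6, 7}  B3 = {4, 5, 7}  B4 = {1, 4, 7}  B5 = {1, 3, 7}
Tree: B1–B2, B1–B3, B1–B4, B4–B5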